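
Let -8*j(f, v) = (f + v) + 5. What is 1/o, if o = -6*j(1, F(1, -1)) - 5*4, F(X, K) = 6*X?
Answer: -1/11 ≈ -0.090909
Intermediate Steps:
j(f, v) = -5/8 - f/8 - v/8 (j(f, v) = -((f + v) + 5)/8 = -(5 + f + v)/8 = -5/8 - f/8 - v/8)
o = -11 (o = -6*(-5/8 - 1/8*1 - 3/4) - 5*4 = -6*(-5/8 - 1/8 - 1/8*6) - 20 = -6*(-5/8 - 1/8 - 3/4) - 20 = -6*(-3/2) - 20 = 9 - 20 = -11)
1/o = 1/(-11) = -1/11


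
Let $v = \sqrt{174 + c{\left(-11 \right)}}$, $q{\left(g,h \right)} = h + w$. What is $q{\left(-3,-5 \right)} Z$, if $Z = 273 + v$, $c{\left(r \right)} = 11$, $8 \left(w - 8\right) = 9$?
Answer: $\frac{9009}{8} + \frac{33 \sqrt{185}}{8} \approx 1182.2$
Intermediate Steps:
$w = \frac{73}{8}$ ($w = 8 + \frac{1}{8} \cdot 9 = 8 + \frac{9}{8} = \frac{73}{8} \approx 9.125$)
$q{\left(g,h \right)} = \frac{73}{8} + h$ ($q{\left(g,h \right)} = h + \frac{73}{8} = \frac{73}{8} + h$)
$v = \sqrt{185}$ ($v = \sqrt{174 + 11} = \sqrt{185} \approx 13.601$)
$Z = 273 + \sqrt{185} \approx 286.6$
$q{\left(-3,-5 \right)} Z = \left(\frac{73}{8} - 5\right) \left(273 + \sqrt{185}\right) = \frac{33 \left(273 + \sqrt{185}\right)}{8} = \frac{9009}{8} + \frac{33 \sqrt{185}}{8}$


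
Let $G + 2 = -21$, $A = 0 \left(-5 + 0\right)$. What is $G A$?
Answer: $0$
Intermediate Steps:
$A = 0$ ($A = 0 \left(-5\right) = 0$)
$G = -23$ ($G = -2 - 21 = -23$)
$G A = \left(-23\right) 0 = 0$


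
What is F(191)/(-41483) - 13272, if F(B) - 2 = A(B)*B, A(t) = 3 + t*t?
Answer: -557530822/41483 ≈ -13440.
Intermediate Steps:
A(t) = 3 + t²
F(B) = 2 + B*(3 + B²) (F(B) = 2 + (3 + B²)*B = 2 + B*(3 + B²))
F(191)/(-41483) - 13272 = (2 + 191*(3 + 191²))/(-41483) - 13272 = (2 + 191*(3 + 36481))*(-1/41483) - 13272 = (2 + 191*36484)*(-1/41483) - 13272 = (2 + 6968444)*(-1/41483) - 13272 = 6968446*(-1/41483) - 13272 = -6968446/41483 - 13272 = -557530822/41483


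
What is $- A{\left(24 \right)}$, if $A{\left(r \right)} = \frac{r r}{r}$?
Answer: $-24$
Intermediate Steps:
$A{\left(r \right)} = r$ ($A{\left(r \right)} = \frac{r^{2}}{r} = r$)
$- A{\left(24 \right)} = \left(-1\right) 24 = -24$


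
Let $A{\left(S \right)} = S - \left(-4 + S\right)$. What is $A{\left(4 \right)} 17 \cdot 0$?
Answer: $0$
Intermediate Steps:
$A{\left(S \right)} = 4$
$A{\left(4 \right)} 17 \cdot 0 = 4 \cdot 17 \cdot 0 = 68 \cdot 0 = 0$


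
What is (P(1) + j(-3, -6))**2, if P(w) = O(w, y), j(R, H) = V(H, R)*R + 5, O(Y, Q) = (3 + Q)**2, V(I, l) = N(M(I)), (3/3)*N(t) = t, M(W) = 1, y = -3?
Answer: 4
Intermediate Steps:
N(t) = t
V(I, l) = 1
j(R, H) = 5 + R (j(R, H) = 1*R + 5 = R + 5 = 5 + R)
P(w) = 0 (P(w) = (3 - 3)**2 = 0**2 = 0)
(P(1) + j(-3, -6))**2 = (0 + (5 - 3))**2 = (0 + 2)**2 = 2**2 = 4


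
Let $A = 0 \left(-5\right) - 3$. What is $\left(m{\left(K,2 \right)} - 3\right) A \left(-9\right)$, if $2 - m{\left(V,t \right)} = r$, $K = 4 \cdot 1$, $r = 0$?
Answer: $-27$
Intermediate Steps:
$K = 4$
$m{\left(V,t \right)} = 2$ ($m{\left(V,t \right)} = 2 - 0 = 2 + 0 = 2$)
$A = -3$ ($A = 0 - 3 = -3$)
$\left(m{\left(K,2 \right)} - 3\right) A \left(-9\right) = \left(2 - 3\right) \left(-3\right) \left(-9\right) = \left(-1\right) \left(-3\right) \left(-9\right) = 3 \left(-9\right) = -27$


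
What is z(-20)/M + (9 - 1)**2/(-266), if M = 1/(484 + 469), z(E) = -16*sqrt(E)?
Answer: -32/133 - 30496*I*sqrt(5) ≈ -0.2406 - 68191.0*I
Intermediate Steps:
M = 1/953 ≈ 0.0010493
z(-20)/M + (9 - 1)**2/(-266) = (-32*I*sqrt(5))/(1/953) + (9 - 1)**2/(-266) = -32*I*sqrt(5)*953 + 8**2*(-1/266) = -32*I*sqrt(5)*953 + 64*(-1/266) = -30496*I*sqrt(5) - 32/133 = -32/133 - 30496*I*sqrt(5)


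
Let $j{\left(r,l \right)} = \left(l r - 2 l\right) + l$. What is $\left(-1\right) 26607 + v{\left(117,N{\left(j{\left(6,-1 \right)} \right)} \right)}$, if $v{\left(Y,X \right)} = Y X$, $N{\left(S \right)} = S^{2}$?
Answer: $-23682$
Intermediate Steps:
$j{\left(r,l \right)} = - l + l r$ ($j{\left(r,l \right)} = \left(- 2 l + l r\right) + l = - l + l r$)
$v{\left(Y,X \right)} = X Y$
$\left(-1\right) 26607 + v{\left(117,N{\left(j{\left(6,-1 \right)} \right)} \right)} = \left(-1\right) 26607 + \left(- (-1 + 6)\right)^{2} \cdot 117 = -26607 + \left(\left(-1\right) 5\right)^{2} \cdot 117 = -26607 + \left(-5\right)^{2} \cdot 117 = -26607 + 25 \cdot 117 = -26607 + 2925 = -23682$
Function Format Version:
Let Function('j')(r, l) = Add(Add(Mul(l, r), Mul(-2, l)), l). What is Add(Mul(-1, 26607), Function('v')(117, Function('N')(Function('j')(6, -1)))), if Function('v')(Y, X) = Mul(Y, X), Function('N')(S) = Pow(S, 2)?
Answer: -23682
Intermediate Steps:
Function('j')(r, l) = Add(Mul(-1, l), Mul(l, r)) (Function('j')(r, l) = Add(Add(Mul(-2, l), Mul(l, r)), l) = Add(Mul(-1, l), Mul(l, r)))
Function('v')(Y, X) = Mul(X, Y)
Add(Mul(-1, 26607), Function('v')(117, Function('N')(Function('j')(6, -1)))) = Add(Mul(-1, 26607), Mul(Pow(Mul(-1, Add(-1, 6)), 2), 117)) = Add(-26607, Mul(Pow(Mul(-1, 5), 2), 117)) = Add(-26607, Mul(Pow(-5, 2), 117)) = Add(-26607, Mul(25, 117)) = Add(-26607, 2925) = -23682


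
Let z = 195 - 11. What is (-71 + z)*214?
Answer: 24182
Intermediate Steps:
z = 184
(-71 + z)*214 = (-71 + 184)*214 = 113*214 = 24182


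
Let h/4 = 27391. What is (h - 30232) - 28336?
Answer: 50996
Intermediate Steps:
h = 109564 (h = 4*27391 = 109564)
(h - 30232) - 28336 = (109564 - 30232) - 28336 = 79332 - 28336 = 50996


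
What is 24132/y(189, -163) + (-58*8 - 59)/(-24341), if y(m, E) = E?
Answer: -587311763/3967583 ≈ -148.03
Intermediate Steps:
24132/y(189, -163) + (-58*8 - 59)/(-24341) = 24132/(-163) + (-58*8 - 59)/(-24341) = 24132*(-1/163) + (-464 - 59)*(-1/24341) = -24132/163 - 523*(-1/24341) = -24132/163 + 523/24341 = -587311763/3967583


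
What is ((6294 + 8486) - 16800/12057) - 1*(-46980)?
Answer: 248207840/4019 ≈ 61759.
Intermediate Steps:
((6294 + 8486) - 16800/12057) - 1*(-46980) = (14780 - 16800*1/12057) + 46980 = (14780 - 5600/4019) + 46980 = 59395220/4019 + 46980 = 248207840/4019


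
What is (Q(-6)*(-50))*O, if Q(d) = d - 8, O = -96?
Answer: -67200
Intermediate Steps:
Q(d) = -8 + d
(Q(-6)*(-50))*O = ((-8 - 6)*(-50))*(-96) = -14*(-50)*(-96) = 700*(-96) = -67200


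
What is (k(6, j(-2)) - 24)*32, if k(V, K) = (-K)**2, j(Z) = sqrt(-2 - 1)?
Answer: -864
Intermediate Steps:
j(Z) = I*sqrt(3) (j(Z) = sqrt(-3) = I*sqrt(3))
k(V, K) = K**2
(k(6, j(-2)) - 24)*32 = ((I*sqrt(3))**2 - 24)*32 = (-3 - 24)*32 = -27*32 = -864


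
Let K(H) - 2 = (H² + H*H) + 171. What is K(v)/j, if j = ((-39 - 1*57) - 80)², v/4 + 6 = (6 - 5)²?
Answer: 973/30976 ≈ 0.031411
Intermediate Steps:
v = -20 (v = -24 + 4*(6 - 5)² = -24 + 4*1² = -24 + 4*1 = -24 + 4 = -20)
j = 30976 (j = ((-39 - 57) - 80)² = (-96 - 80)² = (-176)² = 30976)
K(H) = 173 + 2*H² (K(H) = 2 + ((H² + H*H) + 171) = 2 + ((H² + H²) + 171) = 2 + (2*H² + 171) = 2 + (171 + 2*H²) = 173 + 2*H²)
K(v)/j = (173 + 2*(-20)²)/30976 = (173 + 2*400)*(1/30976) = (173 + 800)*(1/30976) = 973*(1/30976) = 973/30976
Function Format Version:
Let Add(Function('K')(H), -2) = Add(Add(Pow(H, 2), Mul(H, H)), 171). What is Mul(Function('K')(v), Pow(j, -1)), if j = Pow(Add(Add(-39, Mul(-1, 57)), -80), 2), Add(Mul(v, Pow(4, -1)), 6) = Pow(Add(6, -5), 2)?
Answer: Rational(973, 30976) ≈ 0.031411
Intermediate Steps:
v = -20 (v = Add(-24, Mul(4, Pow(Add(6, -5), 2))) = Add(-24, Mul(4, Pow(1, 2))) = Add(-24, Mul(4, 1)) = Add(-24, 4) = -20)
j = 30976 (j = Pow(Add(Add(-39, -57), -80), 2) = Pow(Add(-96, -80), 2) = Pow(-176, 2) = 30976)
Function('K')(H) = Add(173, Mul(2, Pow(H, 2))) (Function('K')(H) = Add(2, Add(Add(Pow(H, 2), Mul(H, H)), 171)) = Add(2, Add(Add(Pow(H, 2), Pow(H, 2)), 171)) = Add(2, Add(Mul(2, Pow(H, 2)), 171)) = Add(2, Add(171, Mul(2, Pow(H, 2)))) = Add(173, Mul(2, Pow(H, 2))))
Mul(Function('K')(v), Pow(j, -1)) = Mul(Add(173, Mul(2, Pow(-20, 2))), Pow(30976, -1)) = Mul(Add(173, Mul(2, 400)), Rational(1, 30976)) = Mul(Add(173, 800), Rational(1, 30976)) = Mul(973, Rational(1, 30976)) = Rational(973, 30976)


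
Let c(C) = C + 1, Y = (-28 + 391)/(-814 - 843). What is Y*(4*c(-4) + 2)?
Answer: 3630/1657 ≈ 2.1907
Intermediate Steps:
Y = -363/1657 (Y = 363/(-1657) = 363*(-1/1657) = -363/1657 ≈ -0.21907)
c(C) = 1 + C
Y*(4*c(-4) + 2) = -363*(4*(1 - 4) + 2)/1657 = -363*(4*(-3) + 2)/1657 = -363*(-12 + 2)/1657 = -363/1657*(-10) = 3630/1657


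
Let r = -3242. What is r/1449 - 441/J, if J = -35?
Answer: 75077/7245 ≈ 10.363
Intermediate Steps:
r/1449 - 441/J = -3242/1449 - 441/(-35) = -3242*1/1449 - 441*(-1/35) = -3242/1449 + 63/5 = 75077/7245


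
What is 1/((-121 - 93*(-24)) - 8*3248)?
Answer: -1/23873 ≈ -4.1888e-5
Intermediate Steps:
1/((-121 - 93*(-24)) - 8*3248) = 1/((-121 + 2232) - 25984) = 1/(2111 - 25984) = 1/(-23873) = -1/23873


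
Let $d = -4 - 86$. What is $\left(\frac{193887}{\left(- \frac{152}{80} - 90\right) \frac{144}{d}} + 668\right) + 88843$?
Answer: $\frac{333889611}{3676} \approx 90830.0$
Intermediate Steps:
$d = -90$
$\left(\frac{193887}{\left(- \frac{152}{80} - 90\right) \frac{144}{d}} + 668\right) + 88843 = \left(\frac{193887}{\left(- \frac{152}{80} - 90\right) \frac{144}{-90}} + 668\right) + 88843 = \left(\frac{193887}{\left(\left(-152\right) \frac{1}{80} - 90\right) 144 \left(- \frac{1}{90}\right)} + 668\right) + 88843 = \left(\frac{193887}{\left(- \frac{19}{10} - 90\right) \left(- \frac{8}{5}\right)} + 668\right) + 88843 = \left(\frac{193887}{\left(- \frac{919}{10}\right) \left(- \frac{8}{5}\right)} + 668\right) + 88843 = \left(\frac{193887}{\frac{3676}{25}} + 668\right) + 88843 = \left(193887 \cdot \frac{25}{3676} + 668\right) + 88843 = \left(\frac{4847175}{3676} + 668\right) + 88843 = \frac{7302743}{3676} + 88843 = \frac{333889611}{3676}$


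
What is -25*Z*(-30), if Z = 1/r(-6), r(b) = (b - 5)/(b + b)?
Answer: 9000/11 ≈ 818.18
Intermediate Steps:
r(b) = (-5 + b)/(2*b) (r(b) = (-5 + b)/((2*b)) = (-5 + b)*(1/(2*b)) = (-5 + b)/(2*b))
Z = 12/11 (Z = 1/((½)*(-5 - 6)/(-6)) = 1/((½)*(-⅙)*(-11)) = 1/(11/12) = 12/11 ≈ 1.0909)
-25*Z*(-30) = -25*12/11*(-30) = -300/11*(-30) = 9000/11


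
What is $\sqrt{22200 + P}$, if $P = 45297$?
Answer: $\sqrt{67497} \approx 259.8$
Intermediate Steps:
$\sqrt{22200 + P} = \sqrt{22200 + 45297} = \sqrt{67497}$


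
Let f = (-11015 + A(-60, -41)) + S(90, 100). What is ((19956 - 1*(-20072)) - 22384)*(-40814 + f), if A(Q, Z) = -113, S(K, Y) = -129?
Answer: -918740724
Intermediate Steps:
f = -11257 (f = (-11015 - 113) - 129 = -11128 - 129 = -11257)
((19956 - 1*(-20072)) - 22384)*(-40814 + f) = ((19956 - 1*(-20072)) - 22384)*(-40814 - 11257) = ((19956 + 20072) - 22384)*(-52071) = (40028 - 22384)*(-52071) = 17644*(-52071) = -918740724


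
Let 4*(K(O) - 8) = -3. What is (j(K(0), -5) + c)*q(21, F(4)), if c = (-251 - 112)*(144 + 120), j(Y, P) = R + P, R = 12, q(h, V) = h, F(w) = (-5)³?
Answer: -2012325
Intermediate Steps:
F(w) = -125
K(O) = 29/4 (K(O) = 8 + (¼)*(-3) = 8 - ¾ = 29/4)
j(Y, P) = 12 + P
c = -95832 (c = -363*264 = -95832)
(j(K(0), -5) + c)*q(21, F(4)) = ((12 - 5) - 95832)*21 = (7 - 95832)*21 = -95825*21 = -2012325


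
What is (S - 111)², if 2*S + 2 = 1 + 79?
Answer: 5184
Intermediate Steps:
S = 39 (S = -1 + (1 + 79)/2 = -1 + (½)*80 = -1 + 40 = 39)
(S - 111)² = (39 - 111)² = (-72)² = 5184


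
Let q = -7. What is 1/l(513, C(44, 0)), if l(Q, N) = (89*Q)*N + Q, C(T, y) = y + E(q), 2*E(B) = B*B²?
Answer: -2/15659325 ≈ -1.2772e-7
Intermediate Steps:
E(B) = B³/2 (E(B) = (B*B²)/2 = B³/2)
C(T, y) = -343/2 + y (C(T, y) = y + (½)*(-7)³ = y + (½)*(-343) = y - 343/2 = -343/2 + y)
l(Q, N) = Q + 89*N*Q (l(Q, N) = 89*N*Q + Q = Q + 89*N*Q)
1/l(513, C(44, 0)) = 1/(513*(1 + 89*(-343/2 + 0))) = 1/(513*(1 + 89*(-343/2))) = 1/(513*(1 - 30527/2)) = 1/(513*(-30525/2)) = 1/(-15659325/2) = -2/15659325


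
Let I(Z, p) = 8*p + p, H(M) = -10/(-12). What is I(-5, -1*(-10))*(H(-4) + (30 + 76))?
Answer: 9615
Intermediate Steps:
H(M) = ⅚ (H(M) = -10*(-1/12) = ⅚)
I(Z, p) = 9*p
I(-5, -1*(-10))*(H(-4) + (30 + 76)) = (9*(-1*(-10)))*(⅚ + (30 + 76)) = (9*10)*(⅚ + 106) = 90*(641/6) = 9615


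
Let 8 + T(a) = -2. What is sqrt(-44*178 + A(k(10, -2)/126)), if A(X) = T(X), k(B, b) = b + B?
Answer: I*sqrt(7842) ≈ 88.555*I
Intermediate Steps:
k(B, b) = B + b
T(a) = -10 (T(a) = -8 - 2 = -10)
A(X) = -10
sqrt(-44*178 + A(k(10, -2)/126)) = sqrt(-44*178 - 10) = sqrt(-7832 - 10) = sqrt(-7842) = I*sqrt(7842)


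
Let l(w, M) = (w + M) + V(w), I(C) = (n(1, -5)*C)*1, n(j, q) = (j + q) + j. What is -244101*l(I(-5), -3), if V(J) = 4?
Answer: -3905616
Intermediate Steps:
n(j, q) = q + 2*j
I(C) = -3*C (I(C) = ((-5 + 2*1)*C)*1 = ((-5 + 2)*C)*1 = -3*C*1 = -3*C)
l(w, M) = 4 + M + w (l(w, M) = (w + M) + 4 = (M + w) + 4 = 4 + M + w)
-244101*l(I(-5), -3) = -244101*(4 - 3 - 3*(-5)) = -244101*(4 - 3 + 15) = -244101*16 = -3905616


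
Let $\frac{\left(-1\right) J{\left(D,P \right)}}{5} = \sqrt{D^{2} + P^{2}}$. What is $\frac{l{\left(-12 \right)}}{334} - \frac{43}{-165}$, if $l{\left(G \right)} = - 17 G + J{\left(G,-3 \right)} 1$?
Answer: $\frac{24011}{27555} - \frac{15 \sqrt{17}}{334} \approx 0.68622$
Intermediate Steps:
$J{\left(D,P \right)} = - 5 \sqrt{D^{2} + P^{2}}$
$l{\left(G \right)} = - 17 G - 5 \sqrt{9 + G^{2}}$ ($l{\left(G \right)} = - 17 G + - 5 \sqrt{G^{2} + \left(-3\right)^{2}} \cdot 1 = - 17 G + - 5 \sqrt{G^{2} + 9} \cdot 1 = - 17 G + - 5 \sqrt{9 + G^{2}} \cdot 1 = - 17 G - 5 \sqrt{9 + G^{2}}$)
$\frac{l{\left(-12 \right)}}{334} - \frac{43}{-165} = \frac{\left(-17\right) \left(-12\right) - 5 \sqrt{9 + \left(-12\right)^{2}}}{334} - \frac{43}{-165} = \left(204 - 5 \sqrt{9 + 144}\right) \frac{1}{334} - - \frac{43}{165} = \left(204 - 5 \sqrt{153}\right) \frac{1}{334} + \frac{43}{165} = \left(204 - 5 \cdot 3 \sqrt{17}\right) \frac{1}{334} + \frac{43}{165} = \left(204 - 15 \sqrt{17}\right) \frac{1}{334} + \frac{43}{165} = \left(\frac{102}{167} - \frac{15 \sqrt{17}}{334}\right) + \frac{43}{165} = \frac{24011}{27555} - \frac{15 \sqrt{17}}{334}$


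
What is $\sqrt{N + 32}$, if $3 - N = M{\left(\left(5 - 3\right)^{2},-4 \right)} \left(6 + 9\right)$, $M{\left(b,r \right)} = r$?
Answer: $\sqrt{95} \approx 9.7468$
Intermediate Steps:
$N = 63$ ($N = 3 - - 4 \left(6 + 9\right) = 3 - \left(-4\right) 15 = 3 - -60 = 3 + 60 = 63$)
$\sqrt{N + 32} = \sqrt{63 + 32} = \sqrt{95}$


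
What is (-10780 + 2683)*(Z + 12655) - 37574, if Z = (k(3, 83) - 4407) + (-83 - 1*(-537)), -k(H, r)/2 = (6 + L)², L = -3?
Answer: -70351922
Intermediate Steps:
k(H, r) = -18 (k(H, r) = -2*(6 - 3)² = -2*3² = -2*9 = -18)
Z = -3971 (Z = (-18 - 4407) + (-83 - 1*(-537)) = -4425 + (-83 + 537) = -4425 + 454 = -3971)
(-10780 + 2683)*(Z + 12655) - 37574 = (-10780 + 2683)*(-3971 + 12655) - 37574 = -8097*8684 - 37574 = -70314348 - 37574 = -70351922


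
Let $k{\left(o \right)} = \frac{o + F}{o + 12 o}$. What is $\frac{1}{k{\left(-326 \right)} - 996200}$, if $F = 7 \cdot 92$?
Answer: $- \frac{2119}{2110947959} \approx -1.0038 \cdot 10^{-6}$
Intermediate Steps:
$F = 644$
$k{\left(o \right)} = \frac{644 + o}{13 o}$ ($k{\left(o \right)} = \frac{o + 644}{o + 12 o} = \frac{644 + o}{13 o}$)
$\frac{1}{k{\left(-326 \right)} - 996200} = \frac{1}{\frac{644 - 326}{13 \left(-326\right)} - 996200} = \frac{1}{\frac{1}{13} \left(- \frac{1}{326}\right) 318 - 996200} = \frac{1}{- \frac{159}{2119} - 996200} = \frac{1}{- \frac{2110947959}{2119}} = - \frac{2119}{2110947959}$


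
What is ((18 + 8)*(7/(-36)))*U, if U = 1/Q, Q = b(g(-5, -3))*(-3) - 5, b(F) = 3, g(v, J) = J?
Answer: 13/36 ≈ 0.36111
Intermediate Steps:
Q = -14 (Q = 3*(-3) - 5 = -9 - 5 = -14)
U = -1/14 (U = 1/(-14) = -1/14 ≈ -0.071429)
((18 + 8)*(7/(-36)))*U = ((18 + 8)*(7/(-36)))*(-1/14) = (26*(7*(-1/36)))*(-1/14) = (26*(-7/36))*(-1/14) = -91/18*(-1/14) = 13/36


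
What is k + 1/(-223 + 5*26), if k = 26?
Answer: 2417/93 ≈ 25.989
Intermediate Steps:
k + 1/(-223 + 5*26) = 26 + 1/(-223 + 5*26) = 26 + 1/(-223 + 130) = 26 + 1/(-93) = 26 - 1/93 = 2417/93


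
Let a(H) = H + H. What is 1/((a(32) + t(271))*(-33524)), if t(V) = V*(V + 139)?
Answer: -1/3726997176 ≈ -2.6831e-10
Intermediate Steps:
t(V) = V*(139 + V)
a(H) = 2*H
1/((a(32) + t(271))*(-33524)) = 1/((2*32 + 271*(139 + 271))*(-33524)) = -1/33524/(64 + 271*410) = -1/33524/(64 + 111110) = -1/33524/111174 = (1/111174)*(-1/33524) = -1/3726997176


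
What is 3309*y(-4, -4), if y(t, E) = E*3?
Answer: -39708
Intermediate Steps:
y(t, E) = 3*E
3309*y(-4, -4) = 3309*(3*(-4)) = 3309*(-12) = -39708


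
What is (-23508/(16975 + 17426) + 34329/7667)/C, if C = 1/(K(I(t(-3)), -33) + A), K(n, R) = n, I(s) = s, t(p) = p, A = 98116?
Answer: 798237870183/2144329 ≈ 3.7226e+5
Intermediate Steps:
C = 1/98113 (C = 1/(-3 + 98116) = 1/98113 ≈ 1.0192e-5)
(-23508/(16975 + 17426) + 34329/7667)/C = (-23508/(16975 + 17426) + 34329/7667)/(1/98113) = (-23508/34401 + 34329*(1/7667))*98113 = (-23508*1/34401 + 34329/7667)*98113 = (-7836/11467 + 34329/7667)*98113 = (333572031/87917489)*98113 = 798237870183/2144329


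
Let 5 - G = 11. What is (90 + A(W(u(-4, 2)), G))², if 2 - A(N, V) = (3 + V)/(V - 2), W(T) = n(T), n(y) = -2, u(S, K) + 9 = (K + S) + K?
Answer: 537289/64 ≈ 8395.1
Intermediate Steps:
u(S, K) = -9 + S + 2*K (u(S, K) = -9 + ((K + S) + K) = -9 + (S + 2*K) = -9 + S + 2*K)
W(T) = -2
G = -6 (G = 5 - 1*11 = 5 - 11 = -6)
A(N, V) = 2 - (3 + V)/(-2 + V) (A(N, V) = 2 - (3 + V)/(V - 2) = 2 - (3 + V)/(-2 + V))
(90 + A(W(u(-4, 2)), G))² = (90 + (-7 - 6)/(-2 - 6))² = (90 - 13/(-8))² = (90 - ⅛*(-13))² = (90 + 13/8)² = (733/8)² = 537289/64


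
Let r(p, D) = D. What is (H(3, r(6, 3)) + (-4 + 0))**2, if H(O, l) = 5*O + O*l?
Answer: 400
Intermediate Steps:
(H(3, r(6, 3)) + (-4 + 0))**2 = (3*(5 + 3) + (-4 + 0))**2 = (3*8 - 4)**2 = (24 - 4)**2 = 20**2 = 400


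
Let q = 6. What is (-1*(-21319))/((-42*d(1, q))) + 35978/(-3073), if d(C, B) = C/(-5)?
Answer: 6654191/2634 ≈ 2526.3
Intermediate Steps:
d(C, B) = -C/5 (d(C, B) = C*(-1/5) = -C/5)
(-1*(-21319))/((-42*d(1, q))) + 35978/(-3073) = (-1*(-21319))/((-(-42)/5)) + 35978/(-3073) = 21319/((-42*(-1/5))) + 35978*(-1/3073) = 21319/(42/5) - 35978/3073 = 21319*(5/42) - 35978/3073 = 106595/42 - 35978/3073 = 6654191/2634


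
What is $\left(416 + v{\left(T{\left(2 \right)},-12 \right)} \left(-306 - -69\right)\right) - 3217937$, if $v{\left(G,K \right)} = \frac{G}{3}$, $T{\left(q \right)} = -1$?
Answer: $-3217442$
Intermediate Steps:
$v{\left(G,K \right)} = \frac{G}{3}$ ($v{\left(G,K \right)} = G \frac{1}{3} = \frac{G}{3}$)
$\left(416 + v{\left(T{\left(2 \right)},-12 \right)} \left(-306 - -69\right)\right) - 3217937 = \left(416 + \frac{1}{3} \left(-1\right) \left(-306 - -69\right)\right) - 3217937 = \left(416 - \frac{-306 + 69}{3}\right) - 3217937 = \left(416 - -79\right) - 3217937 = \left(416 + 79\right) - 3217937 = 495 - 3217937 = -3217442$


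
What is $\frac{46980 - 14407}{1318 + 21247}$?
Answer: $\frac{32573}{22565} \approx 1.4435$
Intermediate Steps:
$\frac{46980 - 14407}{1318 + 21247} = \frac{32573}{22565}$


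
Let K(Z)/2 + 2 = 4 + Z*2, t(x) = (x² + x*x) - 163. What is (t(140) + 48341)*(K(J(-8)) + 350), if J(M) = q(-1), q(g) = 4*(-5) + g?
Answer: 23592060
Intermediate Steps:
q(g) = -20 + g
t(x) = -163 + 2*x² (t(x) = (x² + x²) - 163 = 2*x² - 163 = -163 + 2*x²)
J(M) = -21 (J(M) = -20 - 1 = -21)
K(Z) = 4 + 4*Z (K(Z) = -4 + 2*(4 + Z*2) = -4 + 2*(4 + 2*Z) = -4 + (8 + 4*Z) = 4 + 4*Z)
(t(140) + 48341)*(K(J(-8)) + 350) = ((-163 + 2*140²) + 48341)*((4 + 4*(-21)) + 350) = ((-163 + 2*19600) + 48341)*((4 - 84) + 350) = ((-163 + 39200) + 48341)*(-80 + 350) = (39037 + 48341)*270 = 87378*270 = 23592060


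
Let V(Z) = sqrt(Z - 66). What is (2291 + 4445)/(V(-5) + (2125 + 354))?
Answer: 2087318/768189 - 842*I*sqrt(71)/768189 ≈ 2.7172 - 0.0092358*I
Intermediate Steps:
V(Z) = sqrt(-66 + Z)
(2291 + 4445)/(V(-5) + (2125 + 354)) = (2291 + 4445)/(sqrt(-66 - 5) + (2125 + 354)) = 6736/(sqrt(-71) + 2479) = 6736/(I*sqrt(71) + 2479) = 6736/(2479 + I*sqrt(71))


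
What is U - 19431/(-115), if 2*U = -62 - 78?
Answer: 11381/115 ≈ 98.965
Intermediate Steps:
U = -70 (U = (-62 - 78)/2 = (½)*(-140) = -70)
U - 19431/(-115) = -70 - 19431/(-115) = -70 - 19431*(-1)/115 = -70 - 127*(-153/115) = -70 + 19431/115 = 11381/115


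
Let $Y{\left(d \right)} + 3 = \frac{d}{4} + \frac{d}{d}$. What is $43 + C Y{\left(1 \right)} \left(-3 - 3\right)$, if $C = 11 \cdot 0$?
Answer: $43$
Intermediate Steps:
$C = 0$
$Y{\left(d \right)} = -2 + \frac{d}{4}$ ($Y{\left(d \right)} = -3 + \left(\frac{d}{4} + \frac{d}{d}\right) = -3 + \left(d \frac{1}{4} + 1\right) = -3 + \left(\frac{d}{4} + 1\right) = -3 + \left(1 + \frac{d}{4}\right) = -2 + \frac{d}{4}$)
$43 + C Y{\left(1 \right)} \left(-3 - 3\right) = 43 + 0 \left(-2 + \frac{1}{4} \cdot 1\right) \left(-3 - 3\right) = 43 + 0 \left(-2 + \frac{1}{4}\right) \left(-6\right) = 43 + 0 \left(\left(- \frac{7}{4}\right) \left(-6\right)\right) = 43 + 0 \cdot \frac{21}{2} = 43 + 0 = 43$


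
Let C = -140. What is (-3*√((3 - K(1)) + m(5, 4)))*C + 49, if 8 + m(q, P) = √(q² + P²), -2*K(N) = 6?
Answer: 49 + 420*√(-2 + √41) ≈ 930.31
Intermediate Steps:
K(N) = -3 (K(N) = -½*6 = -3)
m(q, P) = -8 + √(P² + q²) (m(q, P) = -8 + √(q² + P²) = -8 + √(P² + q²))
(-3*√((3 - K(1)) + m(5, 4)))*C + 49 = -3*√((3 - 1*(-3)) + (-8 + √(4² + 5²)))*(-140) + 49 = -3*√((3 + 3) + (-8 + √(16 + 25)))*(-140) + 49 = -3*√(6 + (-8 + √41))*(-140) + 49 = -3*√(-2 + √41)*(-140) + 49 = 420*√(-2 + √41) + 49 = 49 + 420*√(-2 + √41)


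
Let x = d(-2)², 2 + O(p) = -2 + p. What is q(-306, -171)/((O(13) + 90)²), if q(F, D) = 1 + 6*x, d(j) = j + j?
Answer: 97/9801 ≈ 0.0098969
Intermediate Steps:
d(j) = 2*j
O(p) = -4 + p (O(p) = -2 + (-2 + p) = -4 + p)
x = 16 (x = (2*(-2))² = (-4)² = 16)
q(F, D) = 97 (q(F, D) = 1 + 6*16 = 1 + 96 = 97)
q(-306, -171)/((O(13) + 90)²) = 97/(((-4 + 13) + 90)²) = 97/((9 + 90)²) = 97/(99²) = 97/9801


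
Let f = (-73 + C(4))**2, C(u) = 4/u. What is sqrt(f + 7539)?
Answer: sqrt(12723) ≈ 112.80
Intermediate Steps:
f = 5184 (f = (-73 + 4/4)**2 = (-73 + 4*(1/4))**2 = (-73 + 1)**2 = (-72)**2 = 5184)
sqrt(f + 7539) = sqrt(5184 + 7539) = sqrt(12723)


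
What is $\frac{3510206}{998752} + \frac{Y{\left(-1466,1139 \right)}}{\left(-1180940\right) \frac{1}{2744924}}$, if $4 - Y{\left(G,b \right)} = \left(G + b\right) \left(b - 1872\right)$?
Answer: $\frac{82138207090923277}{147433273360} \approx 5.5712 \cdot 10^{5}$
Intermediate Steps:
$Y{\left(G,b \right)} = 4 - \left(-1872 + b\right) \left(G + b\right)$ ($Y{\left(G,b \right)} = 4 - \left(G + b\right) \left(b - 1872\right) = 4 - \left(G + b\right) \left(-1872 + b\right) = 4 - \left(-1872 + b\right) \left(G + b\right)$)
$\frac{3510206}{998752} + \frac{Y{\left(-1466,1139 \right)}}{\left(-1180940\right) \frac{1}{2744924}} = \frac{3510206}{998752} + \frac{4 - 1139^{2} + 1872 \left(-1466\right) + 1872 \cdot 1139 - \left(-1466\right) 1139}{\left(-1180940\right) \frac{1}{2744924}} = 3510206 \cdot \frac{1}{998752} + \frac{4 - 1297321 - 2744352 + 2132208 + 1669774}{\left(-1180940\right) \frac{1}{2744924}} = \frac{1755103}{499376} + \frac{4 - 1297321 - 2744352 + 2132208 + 1669774}{- \frac{295235}{686231}} = \frac{1755103}{499376} - - \frac{164480649697}{295235} = \frac{1755103}{499376} + \frac{164480649697}{295235} = \frac{82138207090923277}{147433273360}$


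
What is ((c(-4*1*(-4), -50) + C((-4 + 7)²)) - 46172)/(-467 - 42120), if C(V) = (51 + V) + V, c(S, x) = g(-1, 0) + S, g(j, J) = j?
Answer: 46088/42587 ≈ 1.0822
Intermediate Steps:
c(S, x) = -1 + S
C(V) = 51 + 2*V
((c(-4*1*(-4), -50) + C((-4 + 7)²)) - 46172)/(-467 - 42120) = (((-1 - 4*1*(-4)) + (51 + 2*(-4 + 7)²)) - 46172)/(-467 - 42120) = (((-1 - 4*(-4)) + (51 + 2*3²)) - 46172)/(-42587) = (((-1 + 16) + (51 + 2*9)) - 46172)*(-1/42587) = ((15 + (51 + 18)) - 46172)*(-1/42587) = ((15 + 69) - 46172)*(-1/42587) = (84 - 46172)*(-1/42587) = -46088*(-1/42587) = 46088/42587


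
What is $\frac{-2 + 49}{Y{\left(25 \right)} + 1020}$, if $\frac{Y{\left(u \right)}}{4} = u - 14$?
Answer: $\frac{47}{1064} \approx 0.044173$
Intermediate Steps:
$Y{\left(u \right)} = -56 + 4 u$ ($Y{\left(u \right)} = 4 \left(u - 14\right) = 4 \left(-14 + u\right) = -56 + 4 u$)
$\frac{-2 + 49}{Y{\left(25 \right)} + 1020} = \frac{-2 + 49}{\left(-56 + 4 \cdot 25\right) + 1020} = \frac{47}{\left(-56 + 100\right) + 1020} = \frac{47}{44 + 1020} = \frac{47}{1064}$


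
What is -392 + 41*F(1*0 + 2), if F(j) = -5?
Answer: -597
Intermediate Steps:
-392 + 41*F(1*0 + 2) = -392 + 41*(-5) = -392 - 205 = -597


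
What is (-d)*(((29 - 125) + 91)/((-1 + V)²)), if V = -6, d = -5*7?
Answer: -25/7 ≈ -3.5714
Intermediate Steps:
d = -35
(-d)*(((29 - 125) + 91)/((-1 + V)²)) = (-1*(-35))*(((29 - 125) + 91)/((-1 - 6)²)) = 35*((-96 + 91)/((-7)²)) = 35*(-5/49) = -25/7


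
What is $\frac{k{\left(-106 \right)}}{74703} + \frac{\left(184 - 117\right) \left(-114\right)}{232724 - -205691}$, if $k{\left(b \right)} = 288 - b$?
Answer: $- \frac{397846004}{32750915745} \approx -0.012148$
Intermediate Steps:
$\frac{k{\left(-106 \right)}}{74703} + \frac{\left(184 - 117\right) \left(-114\right)}{232724 - -205691} = \frac{288 - -106}{74703} + \frac{\left(184 - 117\right) \left(-114\right)}{232724 - -205691} = \left(288 + 106\right) \frac{1}{74703} + \frac{67 \left(-114\right)}{232724 + 205691} = 394 \cdot \frac{1}{74703} - \frac{7638}{438415} = \frac{394}{74703} - \frac{7638}{438415} = - \frac{397846004}{32750915745}$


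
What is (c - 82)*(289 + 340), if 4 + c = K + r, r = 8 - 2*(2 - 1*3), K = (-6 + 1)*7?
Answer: -69819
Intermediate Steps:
K = -35 (K = -5*7 = -35)
r = 10 (r = 8 - 2*(2 - 3) = 8 - 2*(-1) = 8 + 2 = 10)
c = -29 (c = -4 + (-35 + 10) = -4 - 25 = -29)
(c - 82)*(289 + 340) = (-29 - 82)*(289 + 340) = -111*629 = -69819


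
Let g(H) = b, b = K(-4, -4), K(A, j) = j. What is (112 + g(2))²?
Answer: 11664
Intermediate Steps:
b = -4
g(H) = -4
(112 + g(2))² = (112 - 4)² = 108² = 11664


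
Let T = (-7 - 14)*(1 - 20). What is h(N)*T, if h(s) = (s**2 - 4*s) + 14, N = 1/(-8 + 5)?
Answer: 18487/3 ≈ 6162.3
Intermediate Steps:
N = -1/3 (N = 1/(-3) = -1/3 ≈ -0.33333)
T = 399 (T = -21*(-19) = 399)
h(s) = 14 + s**2 - 4*s
h(N)*T = (14 + (-1/3)**2 - 4*(-1/3))*399 = (14 + 1/9 + 4/3)*399 = (139/9)*399 = 18487/3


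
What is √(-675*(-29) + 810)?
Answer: 3*√2265 ≈ 142.78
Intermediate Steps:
√(-675*(-29) + 810) = √(19575 + 810) = √20385 = 3*√2265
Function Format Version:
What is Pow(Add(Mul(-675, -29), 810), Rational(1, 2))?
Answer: Mul(3, Pow(2265, Rational(1, 2))) ≈ 142.78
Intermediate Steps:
Pow(Add(Mul(-675, -29), 810), Rational(1, 2)) = Pow(Add(19575, 810), Rational(1, 2)) = Pow(20385, Rational(1, 2)) = Mul(3, Pow(2265, Rational(1, 2)))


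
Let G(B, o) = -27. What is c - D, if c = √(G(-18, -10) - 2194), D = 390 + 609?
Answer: -999 + I*√2221 ≈ -999.0 + 47.128*I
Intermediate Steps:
D = 999
c = I*√2221 (c = √(-27 - 2194) = √(-2221) = I*√2221 ≈ 47.128*I)
c - D = I*√2221 - 1*999 = I*√2221 - 999 = -999 + I*√2221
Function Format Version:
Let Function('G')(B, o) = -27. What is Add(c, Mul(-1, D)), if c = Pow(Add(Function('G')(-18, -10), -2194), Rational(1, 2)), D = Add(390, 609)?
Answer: Add(-999, Mul(I, Pow(2221, Rational(1, 2)))) ≈ Add(-999.00, Mul(47.128, I))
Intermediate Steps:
D = 999
c = Mul(I, Pow(2221, Rational(1, 2))) (c = Pow(Add(-27, -2194), Rational(1, 2)) = Pow(-2221, Rational(1, 2)) = Mul(I, Pow(2221, Rational(1, 2))) ≈ Mul(47.128, I))
Add(c, Mul(-1, D)) = Add(Mul(I, Pow(2221, Rational(1, 2))), Mul(-1, 999)) = Add(Mul(I, Pow(2221, Rational(1, 2))), -999) = Add(-999, Mul(I, Pow(2221, Rational(1, 2))))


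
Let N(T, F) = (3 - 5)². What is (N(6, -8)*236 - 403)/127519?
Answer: 541/127519 ≈ 0.0042425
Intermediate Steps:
N(T, F) = 4 (N(T, F) = (-2)² = 4)
(N(6, -8)*236 - 403)/127519 = (4*236 - 403)/127519 = (944 - 403)*(1/127519) = 541*(1/127519) = 541/127519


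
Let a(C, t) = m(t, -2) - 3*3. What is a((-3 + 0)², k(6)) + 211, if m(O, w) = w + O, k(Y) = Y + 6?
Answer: 212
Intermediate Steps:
k(Y) = 6 + Y
m(O, w) = O + w
a(C, t) = -11 + t (a(C, t) = (t - 2) - 3*3 = (-2 + t) - 9 = -11 + t)
a((-3 + 0)², k(6)) + 211 = (-11 + (6 + 6)) + 211 = (-11 + 12) + 211 = 1 + 211 = 212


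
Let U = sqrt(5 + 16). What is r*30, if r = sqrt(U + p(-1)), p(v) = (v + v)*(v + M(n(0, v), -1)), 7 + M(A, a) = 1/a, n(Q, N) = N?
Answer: 30*sqrt(18 + sqrt(21)) ≈ 142.56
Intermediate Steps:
U = sqrt(21) ≈ 4.5826
M(A, a) = -7 + 1/a
p(v) = 2*v*(-8 + v) (p(v) = (v + v)*(v + (-7 + 1/(-1))) = (2*v)*(v + (-7 - 1)) = (2*v)*(v - 8) = (2*v)*(-8 + v) = 2*v*(-8 + v))
r = sqrt(18 + sqrt(21)) (r = sqrt(sqrt(21) + 2*(-1)*(-8 - 1)) = sqrt(sqrt(21) + 2*(-1)*(-9)) = sqrt(sqrt(21) + 18) = sqrt(18 + sqrt(21)) ≈ 4.7521)
r*30 = sqrt(18 + sqrt(21))*30 = 30*sqrt(18 + sqrt(21))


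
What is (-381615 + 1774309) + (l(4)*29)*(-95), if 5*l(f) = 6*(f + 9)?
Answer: 1349716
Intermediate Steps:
l(f) = 54/5 + 6*f/5 (l(f) = (6*(f + 9))/5 = (6*(9 + f))/5 = (54 + 6*f)/5 = 54/5 + 6*f/5)
(-381615 + 1774309) + (l(4)*29)*(-95) = (-381615 + 1774309) + ((54/5 + (6/5)*4)*29)*(-95) = 1392694 + ((54/5 + 24/5)*29)*(-95) = 1392694 + ((78/5)*29)*(-95) = 1392694 + (2262/5)*(-95) = 1392694 - 42978 = 1349716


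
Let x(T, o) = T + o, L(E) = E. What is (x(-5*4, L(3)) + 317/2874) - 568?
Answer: -1680973/2874 ≈ -584.89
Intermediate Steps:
(x(-5*4, L(3)) + 317/2874) - 568 = ((-5*4 + 3) + 317/2874) - 568 = ((-20 + 3) + 317*(1/2874)) - 568 = (-17 + 317/2874) - 568 = -48541/2874 - 568 = -1680973/2874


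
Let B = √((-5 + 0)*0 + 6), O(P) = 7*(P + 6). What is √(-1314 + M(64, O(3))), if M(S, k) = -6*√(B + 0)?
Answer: √(-1314 - 6*6^(¼)) ≈ 36.378*I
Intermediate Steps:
O(P) = 42 + 7*P (O(P) = 7*(6 + P) = 42 + 7*P)
B = √6 (B = √(-5*0 + 6) = √(0 + 6) = √6 ≈ 2.4495)
M(S, k) = -6*6^(¼) (M(S, k) = -6*√(√6 + 0) = -6*6^(¼))
√(-1314 + M(64, O(3))) = √(-1314 - 6*6^(¼))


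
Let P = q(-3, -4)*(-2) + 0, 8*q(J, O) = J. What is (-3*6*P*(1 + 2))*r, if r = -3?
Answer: 243/2 ≈ 121.50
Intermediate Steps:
q(J, O) = J/8
P = ¾ (P = ((⅛)*(-3))*(-2) + 0 = -3/8*(-2) + 0 = ¾ + 0 = ¾ ≈ 0.75000)
(-3*6*P*(1 + 2))*r = -3*6*(¾)*(1 + 2)*(-3) = -27*3/2*(-3) = -3*27/2*(-3) = -81/2*(-3) = 243/2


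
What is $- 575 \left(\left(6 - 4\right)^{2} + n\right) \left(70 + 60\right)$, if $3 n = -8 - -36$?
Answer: $- \frac{2990000}{3} \approx -9.9667 \cdot 10^{5}$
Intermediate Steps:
$n = \frac{28}{3}$ ($n = \frac{-8 - -36}{3} = \frac{-8 + 36}{3} = \frac{1}{3} \cdot 28 = \frac{28}{3} \approx 9.3333$)
$- 575 \left(\left(6 - 4\right)^{2} + n\right) \left(70 + 60\right) = - 575 \left(\left(6 - 4\right)^{2} + \frac{28}{3}\right) \left(70 + 60\right) = - 575 \left(2^{2} + \frac{28}{3}\right) 130 = - 575 \left(4 + \frac{28}{3}\right) 130 = - 575 \cdot \frac{40}{3} \cdot 130 = \left(-575\right) \frac{5200}{3} = - \frac{2990000}{3}$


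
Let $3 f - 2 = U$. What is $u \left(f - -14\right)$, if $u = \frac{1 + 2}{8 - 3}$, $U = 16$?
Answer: $12$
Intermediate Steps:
$f = 6$ ($f = \frac{2}{3} + \frac{1}{3} \cdot 16 = \frac{2}{3} + \frac{16}{3} = 6$)
$u = \frac{3}{5} \approx 0.6$
$u \left(f - -14\right) = \frac{3 \left(6 - -14\right)}{5} = \frac{3 \left(6 + 14\right)}{5} = \frac{3}{5} \cdot 20 = 12$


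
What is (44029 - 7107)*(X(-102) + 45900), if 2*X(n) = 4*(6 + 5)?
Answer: 1695532084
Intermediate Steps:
X(n) = 22 (X(n) = (4*(6 + 5))/2 = (4*11)/2 = (½)*44 = 22)
(44029 - 7107)*(X(-102) + 45900) = (44029 - 7107)*(22 + 45900) = 36922*45922 = 1695532084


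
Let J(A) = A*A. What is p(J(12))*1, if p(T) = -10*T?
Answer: -1440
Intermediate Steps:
J(A) = A²
p(J(12))*1 = -10*12²*1 = -10*144*1 = -1440*1 = -1440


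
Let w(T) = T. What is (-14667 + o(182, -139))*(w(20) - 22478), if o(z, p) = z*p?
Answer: 897533970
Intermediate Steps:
o(z, p) = p*z
(-14667 + o(182, -139))*(w(20) - 22478) = (-14667 - 139*182)*(20 - 22478) = (-14667 - 25298)*(-22458) = -39965*(-22458) = 897533970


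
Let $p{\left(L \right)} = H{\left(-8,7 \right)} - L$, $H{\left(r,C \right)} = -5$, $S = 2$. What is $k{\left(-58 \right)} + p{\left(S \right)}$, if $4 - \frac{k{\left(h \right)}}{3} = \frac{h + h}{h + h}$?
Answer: $2$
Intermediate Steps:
$k{\left(h \right)} = 9$ ($k{\left(h \right)} = 12 - 3 \frac{h + h}{h + h} = 12 - 3 \frac{2 h}{2 h} = 12 - 3 \cdot 2 h \frac{1}{2 h} = 12 - 3 = 9$)
$p{\left(L \right)} = -5 - L$
$k{\left(-58 \right)} + p{\left(S \right)} = 9 - 7 = 2$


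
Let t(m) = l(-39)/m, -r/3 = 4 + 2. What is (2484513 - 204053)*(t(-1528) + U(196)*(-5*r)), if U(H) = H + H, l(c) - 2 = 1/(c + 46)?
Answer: 30733666979925/382 ≈ 8.0455e+10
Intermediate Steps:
l(c) = 2 + 1/(46 + c) (l(c) = 2 + 1/(c + 46) = 2 + 1/(46 + c))
U(H) = 2*H
r = -18 (r = -3*(4 + 2) = -3*6 = -18)
t(m) = 15/(7*m) (t(m) = ((93 + 2*(-39))/(46 - 39))/m = ((93 - 78)/7)/m = ((⅐)*15)/m = 15/(7*m))
(2484513 - 204053)*(t(-1528) + U(196)*(-5*r)) = (2484513 - 204053)*((15/7)/(-1528) + (2*196)*(-5*(-18))) = 2280460*((15/7)*(-1/1528) + 392*90) = 2280460*(-15/10696 + 35280) = 2280460*(377354865/10696) = 30733666979925/382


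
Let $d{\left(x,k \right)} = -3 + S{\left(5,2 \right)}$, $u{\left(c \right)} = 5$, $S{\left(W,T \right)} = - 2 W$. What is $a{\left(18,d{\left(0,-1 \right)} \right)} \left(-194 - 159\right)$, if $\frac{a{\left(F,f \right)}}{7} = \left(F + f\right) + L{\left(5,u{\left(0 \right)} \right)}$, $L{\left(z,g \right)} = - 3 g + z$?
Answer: $12355$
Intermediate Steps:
$d{\left(x,k \right)} = -13$ ($d{\left(x,k \right)} = -3 - 10 = -13$)
$L{\left(z,g \right)} = z - 3 g$
$a{\left(F,f \right)} = -70 + 7 F + 7 f$ ($a{\left(F,f \right)} = 7 \left(\left(F + f\right) + \left(5 - 15\right)\right) = 7 \left(\left(F + f\right) - 10\right) = 7 \left(-10 + F + f\right) = -70 + 7 F + 7 f$)
$a{\left(18,d{\left(0,-1 \right)} \right)} \left(-194 - 159\right) = \left(-70 + 7 \cdot 18 + 7 \left(-13\right)\right) \left(-194 - 159\right) = \left(-70 + 126 - 91\right) \left(-353\right) = \left(-35\right) \left(-353\right) = 12355$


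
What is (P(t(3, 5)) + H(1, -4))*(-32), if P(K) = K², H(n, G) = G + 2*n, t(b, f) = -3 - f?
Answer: -1984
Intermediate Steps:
(P(t(3, 5)) + H(1, -4))*(-32) = ((-3 - 1*5)² + (-4 + 2*1))*(-32) = ((-3 - 5)² + (-4 + 2))*(-32) = ((-8)² - 2)*(-32) = (64 - 2)*(-32) = 62*(-32) = -1984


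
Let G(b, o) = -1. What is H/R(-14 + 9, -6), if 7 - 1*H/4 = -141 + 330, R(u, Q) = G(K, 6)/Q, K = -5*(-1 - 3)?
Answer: -4368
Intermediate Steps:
K = 20 (K = -5*(-4) = 20)
R(u, Q) = -1/Q
H = -728 (H = 28 - 4*(-141 + 330) = 28 - 4*189 = 28 - 756 = -728)
H/R(-14 + 9, -6) = -728/((-1/(-6))) = -728/((-1*(-⅙))) = -728/⅙ = -728*6 = -4368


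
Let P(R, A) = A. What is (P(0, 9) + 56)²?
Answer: 4225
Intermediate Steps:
(P(0, 9) + 56)² = (9 + 56)² = 65² = 4225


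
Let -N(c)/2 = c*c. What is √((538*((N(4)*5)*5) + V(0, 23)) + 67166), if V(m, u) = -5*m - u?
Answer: I*√363257 ≈ 602.71*I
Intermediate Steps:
N(c) = -2*c² (N(c) = -2*c*c = -2*c²)
V(m, u) = -u - 5*m
√((538*((N(4)*5)*5) + V(0, 23)) + 67166) = √((538*((-2*4²*5)*5) + (-1*23 - 5*0)) + 67166) = √((538*((-2*16*5)*5) + (-23 + 0)) + 67166) = √((538*(-32*5*5) - 23) + 67166) = √((538*(-160*5) - 23) + 67166) = √((538*(-800) - 23) + 67166) = √((-430400 - 23) + 67166) = √(-430423 + 67166) = √(-363257) = I*√363257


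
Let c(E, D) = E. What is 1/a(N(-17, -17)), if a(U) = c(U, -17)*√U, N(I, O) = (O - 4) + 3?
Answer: I*√2/108 ≈ 0.013095*I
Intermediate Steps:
N(I, O) = -1 + O (N(I, O) = (-4 + O) + 3 = -1 + O)
a(U) = U^(3/2) (a(U) = U*√U = U^(3/2))
1/a(N(-17, -17)) = 1/((-1 - 17)^(3/2)) = 1/((-18)^(3/2)) = 1/(-54*I*√2) = I*√2/108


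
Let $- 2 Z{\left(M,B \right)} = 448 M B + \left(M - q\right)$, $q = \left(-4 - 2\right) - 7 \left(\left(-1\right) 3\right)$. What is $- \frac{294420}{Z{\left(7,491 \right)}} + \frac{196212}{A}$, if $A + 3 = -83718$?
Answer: $- \frac{3511426183}{1790429399} \approx -1.9612$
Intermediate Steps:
$A = -83721$ ($A = -3 - 83718 = -83721$)
$q = 15$ ($q = -6 - -21 = -6 + 21 = 15$)
$Z{\left(M,B \right)} = \frac{15}{2} - \frac{M}{2} - 224 B M$ ($Z{\left(M,B \right)} = - \frac{448 M B + \left(M - 15\right)}{2} = - \frac{448 B M + \left(M - 15\right)}{2} = - \frac{448 B M + \left(-15 + M\right)}{2} = - \frac{-15 + M + 448 B M}{2} = \frac{15}{2} - \frac{M}{2} - 224 B M$)
$- \frac{294420}{Z{\left(7,491 \right)}} + \frac{196212}{A} = - \frac{294420}{\frac{15}{2} - \frac{7}{2} - 109984 \cdot 7} + \frac{196212}{-83721} = - \frac{294420}{\frac{15}{2} - \frac{7}{2} - 769888} + 196212 \left(- \frac{1}{83721}\right) = - \frac{294420}{-769884} - \frac{65404}{27907} = \left(-294420\right) \left(- \frac{1}{769884}\right) - \frac{65404}{27907} = \frac{24535}{64157} - \frac{65404}{27907} = - \frac{3511426183}{1790429399}$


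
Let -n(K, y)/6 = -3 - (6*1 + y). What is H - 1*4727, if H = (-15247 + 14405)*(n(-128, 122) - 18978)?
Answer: 15312937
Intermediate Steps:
n(K, y) = 54 + 6*y (n(K, y) = -6*(-3 - (6*1 + y)) = -6*(-3 - (6 + y)) = -6*(-3 + (-6 - y)) = -6*(-9 - y) = 54 + 6*y)
H = 15317664 (H = (-15247 + 14405)*((54 + 6*122) - 18978) = -842*((54 + 732) - 18978) = -842*(786 - 18978) = -842*(-18192) = 15317664)
H - 1*4727 = 15317664 - 1*4727 = 15317664 - 4727 = 15312937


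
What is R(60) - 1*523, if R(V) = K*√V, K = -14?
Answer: -523 - 28*√15 ≈ -631.44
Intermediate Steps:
R(V) = -14*√V
R(60) - 1*523 = -28*√15 - 1*523 = -28*√15 - 523 = -523 - 28*√15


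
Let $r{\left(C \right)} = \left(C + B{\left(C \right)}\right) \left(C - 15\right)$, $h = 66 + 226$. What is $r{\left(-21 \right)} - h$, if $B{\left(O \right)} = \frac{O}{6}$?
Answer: $590$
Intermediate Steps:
$B{\left(O \right)} = \frac{O}{6}$ ($B{\left(O \right)} = O \frac{1}{6} = \frac{O}{6}$)
$h = 292$
$r{\left(C \right)} = \frac{7 C \left(-15 + C\right)}{6}$ ($r{\left(C \right)} = \left(C + \frac{C}{6}\right) \left(C - 15\right) = \frac{7 C}{6} \left(-15 + C\right) = \frac{7 C \left(-15 + C\right)}{6}$)
$r{\left(-21 \right)} - h = \frac{7}{6} \left(-21\right) \left(-15 - 21\right) - 292 = \frac{7}{6} \left(-21\right) \left(-36\right) - 292 = 882 - 292 = 590$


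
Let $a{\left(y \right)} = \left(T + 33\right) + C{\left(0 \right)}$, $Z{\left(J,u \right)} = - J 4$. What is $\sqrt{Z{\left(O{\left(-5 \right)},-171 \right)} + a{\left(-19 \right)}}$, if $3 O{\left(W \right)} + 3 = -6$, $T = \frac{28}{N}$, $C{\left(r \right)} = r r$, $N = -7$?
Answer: $\sqrt{41} \approx 6.4031$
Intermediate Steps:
$C{\left(r \right)} = r^{2}$
$T = -4$ ($T = \frac{28}{-7} = 28 \left(- \frac{1}{7}\right) = -4$)
$O{\left(W \right)} = -3$ ($O{\left(W \right)} = -1 + \frac{1}{3} \left(-6\right) = -1 - 2 = -3$)
$Z{\left(J,u \right)} = - 4 J$
$a{\left(y \right)} = 29$ ($a{\left(y \right)} = \left(-4 + 33\right) + 0^{2} = 29 + 0 = 29$)
$\sqrt{Z{\left(O{\left(-5 \right)},-171 \right)} + a{\left(-19 \right)}} = \sqrt{\left(-4\right) \left(-3\right) + 29} = \sqrt{12 + 29} = \sqrt{41}$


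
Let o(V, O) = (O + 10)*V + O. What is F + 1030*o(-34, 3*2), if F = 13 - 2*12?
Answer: -554151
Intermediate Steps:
F = -11 (F = 13 - 24 = -11)
o(V, O) = O + V*(10 + O) (o(V, O) = (10 + O)*V + O = V*(10 + O) + O = O + V*(10 + O))
F + 1030*o(-34, 3*2) = -11 + 1030*(3*2 + 10*(-34) + (3*2)*(-34)) = -11 + 1030*(6 - 340 + 6*(-34)) = -11 + 1030*(6 - 340 - 204) = -11 + 1030*(-538) = -11 - 554140 = -554151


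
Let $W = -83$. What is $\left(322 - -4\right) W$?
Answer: $-27058$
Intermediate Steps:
$\left(322 - -4\right) W = \left(322 - -4\right) \left(-83\right) = \left(322 + \left(-88 + 92\right)\right) \left(-83\right) = \left(322 + 4\right) \left(-83\right) = 326 \left(-83\right) = -27058$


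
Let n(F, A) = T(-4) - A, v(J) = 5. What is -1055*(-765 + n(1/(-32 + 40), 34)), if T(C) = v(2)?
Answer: 837670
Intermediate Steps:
T(C) = 5
n(F, A) = 5 - A
-1055*(-765 + n(1/(-32 + 40), 34)) = -1055*(-765 + (5 - 1*34)) = -1055*(-765 + (5 - 34)) = -1055*(-765 - 29) = -1055*(-794) = 837670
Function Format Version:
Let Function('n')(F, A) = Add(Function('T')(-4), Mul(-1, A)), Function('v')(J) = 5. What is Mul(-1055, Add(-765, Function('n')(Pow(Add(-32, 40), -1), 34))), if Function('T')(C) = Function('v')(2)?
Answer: 837670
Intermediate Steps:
Function('T')(C) = 5
Function('n')(F, A) = Add(5, Mul(-1, A))
Mul(-1055, Add(-765, Function('n')(Pow(Add(-32, 40), -1), 34))) = Mul(-1055, Add(-765, Add(5, Mul(-1, 34)))) = Mul(-1055, Add(-765, Add(5, -34))) = Mul(-1055, Add(-765, -29)) = Mul(-1055, -794) = 837670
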